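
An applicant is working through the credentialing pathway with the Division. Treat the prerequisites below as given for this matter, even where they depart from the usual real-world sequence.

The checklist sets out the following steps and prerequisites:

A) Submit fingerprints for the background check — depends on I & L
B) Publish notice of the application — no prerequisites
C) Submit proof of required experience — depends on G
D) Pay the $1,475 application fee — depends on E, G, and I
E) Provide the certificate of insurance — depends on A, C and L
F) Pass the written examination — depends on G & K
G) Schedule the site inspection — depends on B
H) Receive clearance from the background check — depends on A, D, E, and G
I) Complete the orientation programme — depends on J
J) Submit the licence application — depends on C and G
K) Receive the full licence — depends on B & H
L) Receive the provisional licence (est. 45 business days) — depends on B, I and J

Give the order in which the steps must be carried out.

B, G, C, J, I, L, A, E, D, H, K, F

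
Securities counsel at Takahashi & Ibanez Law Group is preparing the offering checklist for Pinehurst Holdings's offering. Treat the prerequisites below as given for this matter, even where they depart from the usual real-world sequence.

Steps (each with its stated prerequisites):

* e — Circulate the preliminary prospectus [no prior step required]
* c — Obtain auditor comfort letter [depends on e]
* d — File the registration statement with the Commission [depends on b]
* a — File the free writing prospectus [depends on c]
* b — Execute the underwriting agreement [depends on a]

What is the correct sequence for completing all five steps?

e, c, a, b, d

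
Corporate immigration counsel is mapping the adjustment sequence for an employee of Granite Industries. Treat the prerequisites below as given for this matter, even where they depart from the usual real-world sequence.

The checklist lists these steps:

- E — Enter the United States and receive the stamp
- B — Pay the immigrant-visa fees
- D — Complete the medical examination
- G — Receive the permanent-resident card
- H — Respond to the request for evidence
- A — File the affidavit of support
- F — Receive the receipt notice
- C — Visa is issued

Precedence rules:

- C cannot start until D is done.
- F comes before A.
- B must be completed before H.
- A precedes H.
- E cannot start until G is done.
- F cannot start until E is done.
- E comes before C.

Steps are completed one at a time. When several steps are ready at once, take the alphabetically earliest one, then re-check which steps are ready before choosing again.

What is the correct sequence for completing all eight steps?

Nothing is required for B, D and G. B has the earlier label → B first.
D and G are both available; D has the earlier label → D.
Next only G has its prerequisites met → G.
E is the only step now ready → E.
C and F are both available; C has the earlier label → C.
F needed E, now all done → F.
Next only A has its prerequisites met → A.
H is the only step now ready → H.

B, D, G, E, C, F, A, H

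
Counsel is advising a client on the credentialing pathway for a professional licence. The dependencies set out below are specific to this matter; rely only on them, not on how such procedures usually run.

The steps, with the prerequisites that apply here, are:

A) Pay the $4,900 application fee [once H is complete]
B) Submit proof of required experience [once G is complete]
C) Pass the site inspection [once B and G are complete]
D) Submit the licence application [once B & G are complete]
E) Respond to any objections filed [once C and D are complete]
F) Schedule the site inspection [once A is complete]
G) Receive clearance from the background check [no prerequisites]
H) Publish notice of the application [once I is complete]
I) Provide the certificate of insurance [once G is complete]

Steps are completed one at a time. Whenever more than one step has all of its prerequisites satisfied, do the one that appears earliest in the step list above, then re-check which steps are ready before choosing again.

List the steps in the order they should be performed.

G, B, C, D, E, I, H, A, F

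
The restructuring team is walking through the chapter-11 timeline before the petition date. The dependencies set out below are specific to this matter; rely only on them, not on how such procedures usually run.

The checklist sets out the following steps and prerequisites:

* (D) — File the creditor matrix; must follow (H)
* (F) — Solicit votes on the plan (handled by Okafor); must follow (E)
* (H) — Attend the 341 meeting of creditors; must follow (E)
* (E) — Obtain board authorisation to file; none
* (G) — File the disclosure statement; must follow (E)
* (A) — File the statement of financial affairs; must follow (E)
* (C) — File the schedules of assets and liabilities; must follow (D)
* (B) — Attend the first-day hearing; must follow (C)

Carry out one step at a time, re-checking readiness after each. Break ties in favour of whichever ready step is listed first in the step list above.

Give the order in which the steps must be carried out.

(E) has no prerequisites → (E) first.
Now (F), (H), (G) and (A) have their prerequisites met. (F) is listed earlier, so (F) next.
Ready: (H), (G) and (A). (H) is listed earlier → (H).
Now (D), (G) and (A) have their prerequisites met. (D) is listed earlier, so (D) next.
(G), (A) and (C) are all available; (G) is listed earlier → (G).
(A) and (C) are both available; (A) is listed earlier → (A).
That leaves (C) as the only ready step → (C).
(B) is the only step now ready → (B).

(E), (F), (H), (D), (G), (A), (C), (B)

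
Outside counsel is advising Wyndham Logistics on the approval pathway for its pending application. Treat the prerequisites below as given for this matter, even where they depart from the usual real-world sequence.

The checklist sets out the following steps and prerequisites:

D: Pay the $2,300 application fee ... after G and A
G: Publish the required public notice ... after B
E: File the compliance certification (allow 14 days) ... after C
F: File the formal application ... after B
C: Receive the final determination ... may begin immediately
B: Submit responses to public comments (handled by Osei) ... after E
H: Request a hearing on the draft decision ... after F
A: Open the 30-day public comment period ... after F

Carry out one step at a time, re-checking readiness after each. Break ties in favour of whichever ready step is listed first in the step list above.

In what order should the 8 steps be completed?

C E B G F H A D

Only C has no prerequisites, so it is first.
E needed C, now all done → E.
B is the only step now ready → B.
G and F are both available; G is listed earlier → G.
F needed B, now all done → F.
Now H and A have their prerequisites met. H is listed earlier, so H next.
A is the only step now ready → A.
Next only D has its prerequisites met → D.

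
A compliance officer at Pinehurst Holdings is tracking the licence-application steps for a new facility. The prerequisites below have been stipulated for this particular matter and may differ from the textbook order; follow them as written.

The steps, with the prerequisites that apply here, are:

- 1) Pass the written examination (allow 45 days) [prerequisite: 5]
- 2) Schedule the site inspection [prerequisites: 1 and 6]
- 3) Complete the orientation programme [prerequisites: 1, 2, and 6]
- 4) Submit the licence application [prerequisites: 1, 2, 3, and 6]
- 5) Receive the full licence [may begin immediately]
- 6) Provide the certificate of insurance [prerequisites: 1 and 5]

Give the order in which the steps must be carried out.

5, 1, 6, 2, 3, 4

5 is the only step with nothing outstanding, so it goes first.
1 is the only step now ready → 1.
Next only 6 has its prerequisites met → 6.
2 needed 1 and 6, now all done → 2.
3 is the only step now ready → 3.
That leaves 4 as the only ready step → 4.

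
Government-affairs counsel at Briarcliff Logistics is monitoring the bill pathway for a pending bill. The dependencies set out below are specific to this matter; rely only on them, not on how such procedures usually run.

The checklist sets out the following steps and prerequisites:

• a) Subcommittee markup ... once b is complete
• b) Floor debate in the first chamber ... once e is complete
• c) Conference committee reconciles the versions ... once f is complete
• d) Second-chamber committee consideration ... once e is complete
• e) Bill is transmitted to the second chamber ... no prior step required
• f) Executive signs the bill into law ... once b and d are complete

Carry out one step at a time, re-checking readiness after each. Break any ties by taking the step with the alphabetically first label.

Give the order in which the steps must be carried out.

Only e has no prerequisites, so it is first.
b and d are both available; b has the earlier label → b.
a now also ready, so the ready set is {a, d}; a has the earlier label → a.
d needed e, now all done → d.
That leaves f as the only ready step → f.
c needed f, now all done → c.

e, b, a, d, f, c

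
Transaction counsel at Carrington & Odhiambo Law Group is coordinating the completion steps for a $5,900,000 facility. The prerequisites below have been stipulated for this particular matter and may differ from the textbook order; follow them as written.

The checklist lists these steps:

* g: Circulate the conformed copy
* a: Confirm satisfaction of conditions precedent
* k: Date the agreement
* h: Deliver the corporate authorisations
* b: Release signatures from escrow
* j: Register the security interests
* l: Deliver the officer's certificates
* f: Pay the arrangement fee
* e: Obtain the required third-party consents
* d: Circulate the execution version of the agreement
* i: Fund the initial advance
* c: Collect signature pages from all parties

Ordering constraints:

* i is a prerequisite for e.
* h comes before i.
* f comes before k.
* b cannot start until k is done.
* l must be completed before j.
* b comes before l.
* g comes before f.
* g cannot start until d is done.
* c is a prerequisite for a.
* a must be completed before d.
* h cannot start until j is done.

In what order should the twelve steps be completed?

c → a → d → g → f → k → b → l → j → h → i → e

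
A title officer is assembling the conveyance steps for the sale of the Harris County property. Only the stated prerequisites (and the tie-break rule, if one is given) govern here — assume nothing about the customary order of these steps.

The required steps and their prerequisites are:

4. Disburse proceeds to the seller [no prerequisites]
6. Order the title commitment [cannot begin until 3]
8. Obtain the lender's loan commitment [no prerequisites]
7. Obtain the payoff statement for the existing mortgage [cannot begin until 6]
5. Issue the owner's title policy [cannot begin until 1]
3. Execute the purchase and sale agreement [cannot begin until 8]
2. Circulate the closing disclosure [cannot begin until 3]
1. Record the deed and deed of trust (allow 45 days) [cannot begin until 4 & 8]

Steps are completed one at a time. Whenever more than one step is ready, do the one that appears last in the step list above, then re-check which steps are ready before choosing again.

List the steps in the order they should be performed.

8 → 3 → 2 → 6 → 7 → 4 → 1 → 5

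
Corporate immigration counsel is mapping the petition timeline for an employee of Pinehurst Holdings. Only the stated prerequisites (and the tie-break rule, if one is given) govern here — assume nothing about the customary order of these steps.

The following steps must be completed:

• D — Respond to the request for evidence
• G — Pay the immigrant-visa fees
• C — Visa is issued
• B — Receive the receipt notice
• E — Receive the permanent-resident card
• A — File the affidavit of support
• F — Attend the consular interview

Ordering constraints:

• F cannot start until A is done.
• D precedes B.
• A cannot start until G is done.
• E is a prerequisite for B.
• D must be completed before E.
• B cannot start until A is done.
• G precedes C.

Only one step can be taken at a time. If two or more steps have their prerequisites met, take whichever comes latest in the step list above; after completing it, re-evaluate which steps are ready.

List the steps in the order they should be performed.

G and D have no prerequisites; G is listed later, so G is first.
A, C and D are all available; A is listed later → A.
F, C and D are all available; F is listed later → F.
Ready: C and D. C is listed later → C.
That leaves D as the only ready step → D.
E needed D, now all done → E.
B needed A, E and D, now all done → B.

G, A, F, C, D, E, B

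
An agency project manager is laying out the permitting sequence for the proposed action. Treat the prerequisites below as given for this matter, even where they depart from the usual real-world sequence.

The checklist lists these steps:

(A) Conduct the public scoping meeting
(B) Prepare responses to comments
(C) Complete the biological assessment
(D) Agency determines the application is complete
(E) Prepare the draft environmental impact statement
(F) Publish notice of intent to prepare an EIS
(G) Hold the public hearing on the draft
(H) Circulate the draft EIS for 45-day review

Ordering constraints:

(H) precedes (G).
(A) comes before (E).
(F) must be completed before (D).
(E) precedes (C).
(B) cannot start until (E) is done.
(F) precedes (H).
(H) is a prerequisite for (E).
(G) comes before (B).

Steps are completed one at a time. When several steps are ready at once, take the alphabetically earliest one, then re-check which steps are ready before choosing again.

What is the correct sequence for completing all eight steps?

(A) → (F) → (D) → (H) → (E) → (C) → (G) → (B)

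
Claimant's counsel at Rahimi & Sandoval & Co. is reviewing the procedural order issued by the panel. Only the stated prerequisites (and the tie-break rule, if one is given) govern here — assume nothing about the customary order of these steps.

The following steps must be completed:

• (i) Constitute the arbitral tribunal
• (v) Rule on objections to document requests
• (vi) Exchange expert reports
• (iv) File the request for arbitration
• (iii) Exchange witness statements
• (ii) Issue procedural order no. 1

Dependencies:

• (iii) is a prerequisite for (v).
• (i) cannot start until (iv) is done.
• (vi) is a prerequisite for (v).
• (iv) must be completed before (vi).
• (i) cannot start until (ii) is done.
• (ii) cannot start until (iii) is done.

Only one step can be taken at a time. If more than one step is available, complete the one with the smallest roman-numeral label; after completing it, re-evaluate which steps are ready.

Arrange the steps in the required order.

(iii), (ii), (iv), (i), (vi), (v)

Nothing is required for (iii) and (iv). (iii) has the earlier label → (iii) first.
(ii) and (iv) are both available; (ii) has the earlier label → (ii).
That leaves (iv) as the only ready step → (iv).
(i) and (vi) are both available; (i) has the earlier label → (i).
That leaves (vi) as the only ready step → (vi).
(v) needed (iii) and (vi), now all done → (v).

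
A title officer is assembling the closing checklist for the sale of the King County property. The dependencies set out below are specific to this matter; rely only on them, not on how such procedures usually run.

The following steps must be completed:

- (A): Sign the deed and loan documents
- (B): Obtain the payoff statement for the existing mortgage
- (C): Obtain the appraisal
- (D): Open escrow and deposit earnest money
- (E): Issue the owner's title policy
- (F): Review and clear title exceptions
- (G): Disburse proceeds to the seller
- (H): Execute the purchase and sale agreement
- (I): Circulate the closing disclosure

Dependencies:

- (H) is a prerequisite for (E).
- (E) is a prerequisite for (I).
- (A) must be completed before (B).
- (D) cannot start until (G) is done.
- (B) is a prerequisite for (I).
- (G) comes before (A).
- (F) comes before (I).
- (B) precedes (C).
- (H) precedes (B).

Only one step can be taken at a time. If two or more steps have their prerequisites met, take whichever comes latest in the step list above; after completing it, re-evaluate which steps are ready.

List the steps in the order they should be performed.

(H) → (G) → (F) → (E) → (D) → (A) → (B) → (I) → (C)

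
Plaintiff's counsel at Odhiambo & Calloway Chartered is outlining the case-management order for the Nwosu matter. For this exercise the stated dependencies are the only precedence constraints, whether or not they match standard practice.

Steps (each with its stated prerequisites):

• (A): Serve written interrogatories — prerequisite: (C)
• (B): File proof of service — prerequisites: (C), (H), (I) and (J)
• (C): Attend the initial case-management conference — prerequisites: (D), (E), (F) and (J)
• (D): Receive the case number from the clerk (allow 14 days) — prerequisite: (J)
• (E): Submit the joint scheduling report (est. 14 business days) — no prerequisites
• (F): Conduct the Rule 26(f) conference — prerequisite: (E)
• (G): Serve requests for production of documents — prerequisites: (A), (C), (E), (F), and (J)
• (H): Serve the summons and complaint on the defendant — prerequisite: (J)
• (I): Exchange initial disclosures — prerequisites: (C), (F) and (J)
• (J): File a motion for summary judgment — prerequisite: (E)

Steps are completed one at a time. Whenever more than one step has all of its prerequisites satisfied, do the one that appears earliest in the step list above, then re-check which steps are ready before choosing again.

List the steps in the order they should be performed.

(E) is the only step with nothing outstanding, so it goes first.
(F) and (J) are both available; (F) is listed earlier → (F).
(J) is the only step now ready → (J).
Ready: (D) and (H). (D) is listed earlier → (D).
(C) now also ready, so the ready set is {(C), (H)}; (C) is listed earlier → (C).
Ready: (A), (H) and (I). (A) is listed earlier → (A).
Now (G), (H) and (I) have their prerequisites met. (G) is listed earlier, so (G) next.
(H) and (I) are both available; (H) is listed earlier → (H).
Next only (I) has its prerequisites met → (I).
(B) needed (C), (H), (I) and (J), now all done → (B).

(E) (F) (J) (D) (C) (A) (G) (H) (I) (B)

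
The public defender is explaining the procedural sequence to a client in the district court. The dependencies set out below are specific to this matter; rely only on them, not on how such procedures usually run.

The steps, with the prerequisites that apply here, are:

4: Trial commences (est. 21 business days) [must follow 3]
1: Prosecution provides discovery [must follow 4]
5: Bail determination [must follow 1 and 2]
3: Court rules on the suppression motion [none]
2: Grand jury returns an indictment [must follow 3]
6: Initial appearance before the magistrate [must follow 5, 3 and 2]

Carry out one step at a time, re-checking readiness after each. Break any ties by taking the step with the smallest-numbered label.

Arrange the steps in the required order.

3, 2, 4, 1, 5, 6

Only 3 has no prerequisites, so it is first.
2 and 4 are both available; 2 has the earlier label → 2.
Next only 4 has its prerequisites met → 4.
1 is the only step now ready → 1.
That leaves 5 as the only ready step → 5.
That leaves 6 as the only ready step → 6.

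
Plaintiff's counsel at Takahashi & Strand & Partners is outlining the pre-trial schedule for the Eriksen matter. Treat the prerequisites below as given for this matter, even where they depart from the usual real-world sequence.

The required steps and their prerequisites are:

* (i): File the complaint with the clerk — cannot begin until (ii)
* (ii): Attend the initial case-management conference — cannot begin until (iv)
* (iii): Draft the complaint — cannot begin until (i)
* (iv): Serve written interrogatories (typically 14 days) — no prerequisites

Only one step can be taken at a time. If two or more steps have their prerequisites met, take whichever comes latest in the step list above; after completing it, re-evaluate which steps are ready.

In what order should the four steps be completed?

Only (iv) has no prerequisites, so it is first.
(ii) is the only step now ready → (ii).
That leaves (i) as the only ready step → (i).
(iii) needed (i), now all done → (iii).

(iv) → (ii) → (i) → (iii)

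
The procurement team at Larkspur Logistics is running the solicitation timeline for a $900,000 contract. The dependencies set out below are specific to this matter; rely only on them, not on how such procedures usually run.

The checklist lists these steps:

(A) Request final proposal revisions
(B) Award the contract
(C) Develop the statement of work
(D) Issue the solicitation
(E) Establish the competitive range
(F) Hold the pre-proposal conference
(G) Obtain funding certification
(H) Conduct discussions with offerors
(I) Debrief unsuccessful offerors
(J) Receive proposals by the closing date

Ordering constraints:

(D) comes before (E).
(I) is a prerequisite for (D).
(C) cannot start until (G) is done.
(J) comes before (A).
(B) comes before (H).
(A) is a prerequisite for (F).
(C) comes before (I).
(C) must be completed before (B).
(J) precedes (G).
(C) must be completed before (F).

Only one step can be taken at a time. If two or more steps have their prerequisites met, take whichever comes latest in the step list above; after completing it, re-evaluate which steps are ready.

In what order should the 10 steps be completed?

(J), (G), (C), (I), (D), (E), (B), (H), (A), (F)

(J) has no prerequisites → (J) first.
Now (G) and (A) have their prerequisites met. (G) is listed later, so (G) next.
Now (C) and (A) have their prerequisites met. (C) is listed later, so (C) next.
Ready: (I), (B) and (A). (I) is listed later → (I).
(D), (B) and (A) are all available; (D) is listed later → (D).
(E) now also ready, so the ready set is {(E), (B), (A)}; (E) is listed later → (E).
Now (B) and (A) have their prerequisites met. (B) is listed later, so (B) next.
(H) now also ready, so the ready set is {(H), (A)}; (H) is listed later → (H).
That leaves (A) as the only ready step → (A).
That leaves (F) as the only ready step → (F).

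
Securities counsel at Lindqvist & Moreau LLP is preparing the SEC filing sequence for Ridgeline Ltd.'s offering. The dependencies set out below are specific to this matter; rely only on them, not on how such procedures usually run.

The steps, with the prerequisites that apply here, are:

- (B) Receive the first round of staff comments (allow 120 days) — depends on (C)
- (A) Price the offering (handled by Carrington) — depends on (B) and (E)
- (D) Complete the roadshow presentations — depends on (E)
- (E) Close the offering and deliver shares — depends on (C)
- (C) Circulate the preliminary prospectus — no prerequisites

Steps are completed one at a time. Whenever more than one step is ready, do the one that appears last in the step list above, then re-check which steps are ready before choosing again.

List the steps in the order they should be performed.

Only (C) has no prerequisites, so it is first.
Ready: (E) and (B). (E) is listed later → (E).
(D) now also ready, so the ready set is {(D), (B)}; (D) is listed later → (D).
(B) needed (C), now all done → (B).
That leaves (A) as the only ready step → (A).

(C) (E) (D) (B) (A)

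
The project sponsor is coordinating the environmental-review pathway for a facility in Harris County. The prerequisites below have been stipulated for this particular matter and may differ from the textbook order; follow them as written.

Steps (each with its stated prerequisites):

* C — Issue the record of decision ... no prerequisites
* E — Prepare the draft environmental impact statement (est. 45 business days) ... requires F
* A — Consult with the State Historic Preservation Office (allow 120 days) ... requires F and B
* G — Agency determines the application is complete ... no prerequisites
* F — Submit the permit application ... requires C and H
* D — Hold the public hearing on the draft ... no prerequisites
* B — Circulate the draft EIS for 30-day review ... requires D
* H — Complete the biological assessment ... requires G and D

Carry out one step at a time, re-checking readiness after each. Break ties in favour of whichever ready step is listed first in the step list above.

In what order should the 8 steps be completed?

C, G, D, B, H, F, E, A

Nothing is required for C, G and D. C is listed earlier → C first.
Now G and D have their prerequisites met. G is listed earlier, so G next.
D is the only step now ready → D.
Ready: B and H. B is listed earlier → B.
Next only H has its prerequisites met → H.
F needed C and H, now all done → F.
E and A are both available; E is listed earlier → E.
A needed F and B, now all done → A.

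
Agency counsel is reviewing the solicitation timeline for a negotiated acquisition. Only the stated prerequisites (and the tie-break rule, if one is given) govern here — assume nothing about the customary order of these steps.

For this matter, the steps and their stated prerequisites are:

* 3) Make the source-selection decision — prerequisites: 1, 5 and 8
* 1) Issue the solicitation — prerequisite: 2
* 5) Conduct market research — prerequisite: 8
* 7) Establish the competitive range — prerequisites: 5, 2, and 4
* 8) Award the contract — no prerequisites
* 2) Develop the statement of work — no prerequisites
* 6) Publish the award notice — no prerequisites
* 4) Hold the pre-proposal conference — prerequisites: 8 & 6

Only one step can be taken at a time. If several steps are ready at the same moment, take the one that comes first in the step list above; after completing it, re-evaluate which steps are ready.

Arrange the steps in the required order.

8, 5, 2, 1, 3, 6, 4, 7

Nothing is required for 8, 2 and 6. 8 is listed earlier → 8 first.
5 now also ready, so the ready set is {5, 2, 6}; 5 is listed earlier → 5.
Now 2 and 6 have their prerequisites met. 2 is listed earlier, so 2 next.
1 now also ready, so the ready set is {1, 6}; 1 is listed earlier → 1.
3 now also ready, so the ready set is {3, 6}; 3 is listed earlier → 3.
That leaves 6 as the only ready step → 6.
4 is the only step now ready → 4.
7 is the only step now ready → 7.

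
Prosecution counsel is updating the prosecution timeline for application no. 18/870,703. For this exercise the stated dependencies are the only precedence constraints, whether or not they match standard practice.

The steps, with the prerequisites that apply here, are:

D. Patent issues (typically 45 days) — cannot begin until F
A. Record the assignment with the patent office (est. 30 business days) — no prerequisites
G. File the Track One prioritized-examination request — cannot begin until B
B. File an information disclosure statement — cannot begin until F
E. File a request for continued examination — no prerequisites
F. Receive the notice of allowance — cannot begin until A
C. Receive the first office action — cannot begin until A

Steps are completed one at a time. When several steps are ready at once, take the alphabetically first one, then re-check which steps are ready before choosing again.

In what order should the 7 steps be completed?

A → C → E → F → B → D → G

A and E have no prerequisites; A has the earlier label, so A is first.
C and F now also ready, so the ready set is {C, E, F}; C has the earlier label → C.
E and F are both available; E has the earlier label → E.
Next only F has its prerequisites met → F.
Ready: B and D. B has the earlier label → B.
G now also ready, so the ready set is {D, G}; D has the earlier label → D.
G needed B, now all done → G.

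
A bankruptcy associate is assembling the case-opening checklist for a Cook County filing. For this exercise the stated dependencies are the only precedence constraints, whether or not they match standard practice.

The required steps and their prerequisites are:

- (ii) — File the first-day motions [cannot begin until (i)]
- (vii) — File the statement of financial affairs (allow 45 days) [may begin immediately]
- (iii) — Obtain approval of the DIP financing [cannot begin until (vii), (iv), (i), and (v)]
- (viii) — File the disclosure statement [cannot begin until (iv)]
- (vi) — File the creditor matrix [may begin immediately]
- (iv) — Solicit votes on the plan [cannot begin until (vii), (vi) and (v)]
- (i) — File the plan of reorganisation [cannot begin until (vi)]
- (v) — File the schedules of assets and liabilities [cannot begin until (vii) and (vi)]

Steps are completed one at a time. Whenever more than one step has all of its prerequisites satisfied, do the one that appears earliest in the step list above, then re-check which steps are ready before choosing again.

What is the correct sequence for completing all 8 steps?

(vii) and (vi) have no prerequisites; (vii) is listed earlier, so (vii) is first.
That leaves (vi) as the only ready step → (vi).
Ready: (i) and (v). (i) is listed earlier → (i).
(ii) and (v) are both available; (ii) is listed earlier → (ii).
(v) is the only step now ready → (v).
Next only (iv) has its prerequisites met → (iv).
Ready: (iii) and (viii). (iii) is listed earlier → (iii).
(viii) is the only step now ready → (viii).

(vii) → (vi) → (i) → (ii) → (v) → (iv) → (iii) → (viii)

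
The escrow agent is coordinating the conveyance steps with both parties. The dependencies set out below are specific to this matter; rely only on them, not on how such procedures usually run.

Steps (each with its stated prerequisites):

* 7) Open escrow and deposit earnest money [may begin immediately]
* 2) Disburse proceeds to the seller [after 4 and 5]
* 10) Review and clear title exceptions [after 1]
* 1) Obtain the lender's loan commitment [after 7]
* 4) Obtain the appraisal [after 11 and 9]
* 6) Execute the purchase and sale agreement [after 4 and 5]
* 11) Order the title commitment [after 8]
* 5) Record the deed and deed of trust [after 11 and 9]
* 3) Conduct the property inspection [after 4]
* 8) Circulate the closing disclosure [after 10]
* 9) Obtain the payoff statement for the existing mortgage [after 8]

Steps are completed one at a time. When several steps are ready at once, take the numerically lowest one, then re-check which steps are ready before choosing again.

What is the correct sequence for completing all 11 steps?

7 has no prerequisites → 7 first.
1 is the only step now ready → 1.
10 needed 1, now all done → 10.
That leaves 8 as the only ready step → 8.
9 and 11 are both available; 9 has the earlier label → 9.
Next only 11 has its prerequisites met → 11.
4 and 5 are both available; 4 has the earlier label → 4.
3 now also ready, so the ready set is {3, 5}; 3 has the earlier label → 3.
5 needed 9 and 11, now all done → 5.
2 and 6 are both available; 2 has the earlier label → 2.
6 needed 4 and 5, now all done → 6.

7 1 10 8 9 11 4 3 5 2 6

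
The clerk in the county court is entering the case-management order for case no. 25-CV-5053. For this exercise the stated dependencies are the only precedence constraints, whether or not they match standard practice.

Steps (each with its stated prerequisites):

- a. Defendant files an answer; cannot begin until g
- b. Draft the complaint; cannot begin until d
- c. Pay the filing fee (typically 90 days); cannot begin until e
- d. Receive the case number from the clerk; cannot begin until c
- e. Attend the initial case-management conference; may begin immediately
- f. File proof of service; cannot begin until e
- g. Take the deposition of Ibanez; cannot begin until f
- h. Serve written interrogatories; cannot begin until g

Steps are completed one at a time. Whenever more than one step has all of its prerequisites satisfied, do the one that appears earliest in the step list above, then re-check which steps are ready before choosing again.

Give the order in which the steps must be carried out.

e c d b f g a h

e has no prerequisites → e first.
Now c and f have their prerequisites met. c is listed earlier, so c next.
Ready: d and f. d is listed earlier → d.
Ready: b and f. b is listed earlier → b.
f needed e, now all done → f.
g needed f, now all done → g.
Now a and h have their prerequisites met. a is listed earlier, so a next.
h needed g, now all done → h.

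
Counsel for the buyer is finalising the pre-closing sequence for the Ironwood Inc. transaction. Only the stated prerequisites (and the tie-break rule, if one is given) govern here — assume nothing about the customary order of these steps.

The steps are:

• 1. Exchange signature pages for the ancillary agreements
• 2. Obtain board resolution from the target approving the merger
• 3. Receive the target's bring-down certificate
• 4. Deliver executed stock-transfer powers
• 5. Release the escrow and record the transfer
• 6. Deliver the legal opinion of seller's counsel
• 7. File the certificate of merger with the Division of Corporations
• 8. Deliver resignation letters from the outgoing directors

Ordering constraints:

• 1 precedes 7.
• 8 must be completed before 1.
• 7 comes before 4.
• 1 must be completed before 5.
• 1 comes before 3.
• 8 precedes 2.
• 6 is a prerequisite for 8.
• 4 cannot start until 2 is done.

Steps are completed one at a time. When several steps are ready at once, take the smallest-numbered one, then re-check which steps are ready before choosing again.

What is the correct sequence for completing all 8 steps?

6, 8, 1, 2, 3, 5, 7, 4

6 has no prerequisites → 6 first.
8 needed 6, now all done → 8.
1 and 2 are both available; 1 has the earlier label → 1.
Ready: 2, 3, 5 and 7. 2 has the earlier label → 2.
3, 5 and 7 are all available; 3 has the earlier label → 3.
Ready: 5 and 7. 5 has the earlier label → 5.
7 needed 1, now all done → 7.
4 needed 2 and 7, now all done → 4.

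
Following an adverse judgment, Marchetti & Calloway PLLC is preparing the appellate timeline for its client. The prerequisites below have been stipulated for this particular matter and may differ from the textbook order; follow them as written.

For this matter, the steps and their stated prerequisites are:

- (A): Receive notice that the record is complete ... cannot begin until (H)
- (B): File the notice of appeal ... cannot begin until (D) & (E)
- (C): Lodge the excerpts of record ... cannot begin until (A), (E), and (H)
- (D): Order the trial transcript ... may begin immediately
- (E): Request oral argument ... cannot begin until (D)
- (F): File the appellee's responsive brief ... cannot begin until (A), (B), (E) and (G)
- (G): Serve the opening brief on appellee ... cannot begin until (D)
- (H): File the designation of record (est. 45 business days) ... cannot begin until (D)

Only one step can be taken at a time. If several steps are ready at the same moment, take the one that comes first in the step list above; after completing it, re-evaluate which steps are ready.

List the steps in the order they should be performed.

(D) → (E) → (B) → (G) → (H) → (A) → (C) → (F)

(D) has no prerequisites → (D) first.
(E), (G) and (H) are all available; (E) is listed earlier → (E).
(B) now also ready, so the ready set is {(B), (G), (H)}; (B) is listed earlier → (B).
(G) and (H) are both available; (G) is listed earlier → (G).
(H) needed (D), now all done → (H).
Next only (A) has its prerequisites met → (A).
(C) and (F) are both available; (C) is listed earlier → (C).
(F) needed (A), (B), (E) and (G), now all done → (F).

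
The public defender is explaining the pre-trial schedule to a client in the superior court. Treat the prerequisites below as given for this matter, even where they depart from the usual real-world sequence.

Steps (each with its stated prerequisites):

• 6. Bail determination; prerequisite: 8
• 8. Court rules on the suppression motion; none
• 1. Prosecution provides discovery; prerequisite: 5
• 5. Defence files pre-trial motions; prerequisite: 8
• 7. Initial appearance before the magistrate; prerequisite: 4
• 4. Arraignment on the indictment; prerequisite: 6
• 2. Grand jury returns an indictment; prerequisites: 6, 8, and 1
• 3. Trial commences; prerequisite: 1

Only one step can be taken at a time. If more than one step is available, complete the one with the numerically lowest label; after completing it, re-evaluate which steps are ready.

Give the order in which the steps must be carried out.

8 has no prerequisites → 8 first.
5 and 6 are both available; 5 has the earlier label → 5.
Ready: 1 and 6. 1 has the earlier label → 1.
3 now also ready, so the ready set is {3, 6}; 3 has the earlier label → 3.
6 is the only step now ready → 6.
2 and 4 are both available; 2 has the earlier label → 2.
4 needed 6, now all done → 4.
Next only 7 has its prerequisites met → 7.

8, 5, 1, 3, 6, 2, 4, 7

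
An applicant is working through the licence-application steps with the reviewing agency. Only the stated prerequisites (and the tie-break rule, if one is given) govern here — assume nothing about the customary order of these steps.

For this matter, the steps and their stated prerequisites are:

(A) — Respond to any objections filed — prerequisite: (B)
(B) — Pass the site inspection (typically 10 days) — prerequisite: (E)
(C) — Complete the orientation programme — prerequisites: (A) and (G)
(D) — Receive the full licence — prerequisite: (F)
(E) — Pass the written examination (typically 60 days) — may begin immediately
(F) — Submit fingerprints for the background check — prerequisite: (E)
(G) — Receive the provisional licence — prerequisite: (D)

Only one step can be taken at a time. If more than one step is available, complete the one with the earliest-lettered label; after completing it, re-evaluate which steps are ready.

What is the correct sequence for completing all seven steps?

Only (E) has no prerequisites, so it is first.
Ready: (B) and (F). (B) has the earlier label → (B).
Ready: (A) and (F). (A) has the earlier label → (A).
(F) needed (E), now all done → (F).
(D) is the only step now ready → (D).
Next only (G) has its prerequisites met → (G).
Next only (C) has its prerequisites met → (C).

(E), (B), (A), (F), (D), (G), (C)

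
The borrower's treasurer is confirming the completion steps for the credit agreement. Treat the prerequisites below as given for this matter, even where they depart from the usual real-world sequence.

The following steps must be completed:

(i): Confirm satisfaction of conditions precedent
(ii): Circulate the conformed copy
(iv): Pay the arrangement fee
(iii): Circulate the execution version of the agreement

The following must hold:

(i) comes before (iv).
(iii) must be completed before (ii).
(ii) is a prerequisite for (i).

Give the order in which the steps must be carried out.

(iii), (ii), (i), (iv)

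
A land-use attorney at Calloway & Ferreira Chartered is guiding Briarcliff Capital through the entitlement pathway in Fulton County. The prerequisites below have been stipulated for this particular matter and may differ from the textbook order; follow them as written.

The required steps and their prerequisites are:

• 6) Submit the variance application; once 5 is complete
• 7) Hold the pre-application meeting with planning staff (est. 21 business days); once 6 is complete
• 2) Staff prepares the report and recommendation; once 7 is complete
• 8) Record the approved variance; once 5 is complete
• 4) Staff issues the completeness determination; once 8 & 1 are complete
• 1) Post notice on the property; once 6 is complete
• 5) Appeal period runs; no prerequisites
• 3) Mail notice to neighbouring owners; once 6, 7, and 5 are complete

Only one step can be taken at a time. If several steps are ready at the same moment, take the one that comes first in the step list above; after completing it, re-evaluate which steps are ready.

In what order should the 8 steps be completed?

5 → 6 → 7 → 2 → 8 → 1 → 4 → 3

Only 5 has no prerequisites, so it is first.
6 and 8 are both available; 6 is listed earlier → 6.
Now 7, 8 and 1 have their prerequisites met. 7 is listed earlier, so 7 next.
2 and 3 now also ready, so the ready set is {2, 8, 1, 3}; 2 is listed earlier → 2.
Ready: 8, 1 and 3. 8 is listed earlier → 8.
1 and 3 are both available; 1 is listed earlier → 1.
Now 4 and 3 have their prerequisites met. 4 is listed earlier, so 4 next.
3 needed 6, 7 and 5, now all done → 3.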